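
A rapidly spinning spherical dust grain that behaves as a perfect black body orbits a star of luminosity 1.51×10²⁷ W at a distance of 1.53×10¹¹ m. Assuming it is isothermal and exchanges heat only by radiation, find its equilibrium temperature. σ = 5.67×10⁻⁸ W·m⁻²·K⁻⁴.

T ≈ 388 K

First find the stellar flux at distance d: S = L/(4πd²) = 1.51×10²⁷/(4π·(1.53×10¹¹)²) = 5133 W/m².
For an isothermal sphere, absorbed (1−a)S·πr² = emitted σ·4πr²·T⁴, so T⁴ = (1−a)S/(4σ).
T⁴ = 1.00·5133/(4·5.67×10⁻⁸) = 2.263×10¹⁰ K⁴.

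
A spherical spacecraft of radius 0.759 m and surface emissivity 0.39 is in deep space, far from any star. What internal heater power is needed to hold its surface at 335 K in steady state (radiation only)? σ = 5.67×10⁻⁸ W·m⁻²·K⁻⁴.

P = εσ·4πr²·T⁴.
4πr² = 7.239 m²; T⁴ = 1.259×10¹⁰ K⁴.
P = 0.39·5.67×10⁻⁸·7.239·1.259×10¹⁰.

P ≈ 2020 W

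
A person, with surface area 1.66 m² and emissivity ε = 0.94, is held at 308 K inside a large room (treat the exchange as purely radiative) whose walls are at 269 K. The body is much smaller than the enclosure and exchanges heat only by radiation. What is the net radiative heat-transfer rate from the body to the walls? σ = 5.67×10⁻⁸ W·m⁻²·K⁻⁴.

P_net ≈ 333 W

For a small grey body in a large enclosure: P_net = εσA(T_body⁴ − T_wall⁴).
A = 1.66 m²; T_body⁴ − T_wall⁴ = 8.999×10⁹ − 5.236×10⁹ = 3.763×10⁹ K⁴.
|P_net| = 0.94·5.67×10⁻⁸·1.660·3.763×10⁹.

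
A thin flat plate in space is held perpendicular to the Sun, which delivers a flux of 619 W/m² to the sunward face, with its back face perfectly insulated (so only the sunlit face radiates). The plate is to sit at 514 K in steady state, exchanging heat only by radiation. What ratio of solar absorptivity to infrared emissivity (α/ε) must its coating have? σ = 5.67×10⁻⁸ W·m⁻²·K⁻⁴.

Balance: αS·A = εσ·1A·T⁴ ⇒ α/ε = σT⁴/S.
α/ε = 5.67×10⁻⁸·(514)⁴/619 = 5.67×10⁻⁸·6.980×10¹⁰/619.

α/ε ≈ 6.39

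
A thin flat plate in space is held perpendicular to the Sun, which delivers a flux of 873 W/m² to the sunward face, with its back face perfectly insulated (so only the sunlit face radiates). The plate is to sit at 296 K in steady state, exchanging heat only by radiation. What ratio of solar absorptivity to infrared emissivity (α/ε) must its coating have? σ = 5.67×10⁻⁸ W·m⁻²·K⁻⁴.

α/ε ≈ 0.499

Balance: αS·A = εσ·1A·T⁴ ⇒ α/ε = σT⁴/S.
α/ε = 5.67×10⁻⁸·(296)⁴/873 = 5.67×10⁻⁸·7.677×10⁹/873.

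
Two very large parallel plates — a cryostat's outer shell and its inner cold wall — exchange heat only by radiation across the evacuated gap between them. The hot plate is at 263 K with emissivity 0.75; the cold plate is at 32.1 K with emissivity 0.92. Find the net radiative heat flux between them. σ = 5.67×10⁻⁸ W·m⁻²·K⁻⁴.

q ≈ 191 W/m²

For two infinite grey parallel plates, q = σ(T₁⁴ − T₂⁴)/(1/ε₁ + 1/ε₂ − 1).
T₁⁴ − T₂⁴ = 4.784×10⁹ − 1.062×10⁶ = 4.783×10⁹ K⁴.
1/ε₁ + 1/ε₂ − 1 = 1.333 + 1.087 − 1 = 1.420.
q = 5.67×10⁻⁸ × 4.783×10⁹ / 1.420.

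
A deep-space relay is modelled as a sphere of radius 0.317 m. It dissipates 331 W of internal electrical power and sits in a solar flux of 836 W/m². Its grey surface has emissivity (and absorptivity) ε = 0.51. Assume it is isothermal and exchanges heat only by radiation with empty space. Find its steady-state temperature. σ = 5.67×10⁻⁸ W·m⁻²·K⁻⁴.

At steady state, absorbed solar power + internal power = radiated power.
Absorbed: α·S·A_cross = 0.51·836·0.3157 = 134.6 W (cross-section πr²).
Total input = 134.6 + 331 = 465.6 W.
Radiated: εσ·A_surf·T⁴ with A_surf = 4πr² = 1.263 m².
T⁴ = 465.6/(0.51·5.67×10⁻⁸·1.263) = 1.275×10¹⁰ K⁴.

T ≈ 336 K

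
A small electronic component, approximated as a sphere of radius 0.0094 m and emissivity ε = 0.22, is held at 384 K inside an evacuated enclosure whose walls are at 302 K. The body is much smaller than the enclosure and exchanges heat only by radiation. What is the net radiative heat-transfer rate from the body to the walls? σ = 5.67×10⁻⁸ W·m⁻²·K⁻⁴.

P_net ≈ 0.186 W

For a small grey body in a large enclosure: P_net = εσA(T_body⁴ − T_wall⁴).
A = 4πr² = 0.001110 m²; T_body⁴ − T_wall⁴ = 2.174×10¹⁰ − 8.318×10⁹ = 1.343×10¹⁰ K⁴.
|P_net| = 0.22·5.67×10⁻⁸·0.001110·1.343×10¹⁰.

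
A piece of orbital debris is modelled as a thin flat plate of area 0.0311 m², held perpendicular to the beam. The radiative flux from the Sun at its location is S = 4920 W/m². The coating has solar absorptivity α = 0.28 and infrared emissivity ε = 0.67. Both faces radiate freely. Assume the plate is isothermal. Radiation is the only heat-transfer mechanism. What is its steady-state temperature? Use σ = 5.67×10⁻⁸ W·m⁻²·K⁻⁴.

At equilibrium, absorbed power = emitted power.
Absorbing cross-section = A = 0.03110 m²; emitting surface = 2A = 0.06220 m² (ratio 2).
αS·A_cross = εσ·A_surf·T⁴  ⇒  T⁴ = αS/(ε·2σ).
T⁴ = 0.280·4920/(0.67·2·5.67×10⁻⁸) = 1.813×10¹⁰ K⁴.
T = (1.813×10¹⁰)^(1/4).

T ≈ 367 K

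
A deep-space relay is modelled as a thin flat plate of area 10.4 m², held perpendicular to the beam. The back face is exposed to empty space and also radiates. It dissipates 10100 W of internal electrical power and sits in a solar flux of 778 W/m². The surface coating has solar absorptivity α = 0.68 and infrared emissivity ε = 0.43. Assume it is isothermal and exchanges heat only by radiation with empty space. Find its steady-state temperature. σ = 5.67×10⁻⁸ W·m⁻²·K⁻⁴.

T ≈ 419 K

At steady state, absorbed solar power + internal power = radiated power.
Absorbed: α·S·A_cross = 0.68·778·10.40 = 5502 W (cross-section A).
Total input = 5502 + 10100 = 15600 W.
Radiated: εσ·A_surf·T⁴ with A_surf = 2A = 20.80 m².
T⁴ = 15600/(0.43·5.67×10⁻⁸·20.80) = 3.077×10¹⁰ K⁴.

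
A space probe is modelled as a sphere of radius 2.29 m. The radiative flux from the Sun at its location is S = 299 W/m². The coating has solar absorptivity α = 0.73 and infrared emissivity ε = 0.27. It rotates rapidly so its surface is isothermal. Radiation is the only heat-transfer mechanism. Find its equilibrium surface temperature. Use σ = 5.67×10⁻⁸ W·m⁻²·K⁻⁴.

T ≈ 244 K

At equilibrium, absorbed power = emitted power.
Absorbing cross-section = πr² = 16.47 m²; emitting surface = 4πr² = 65.90 m² (ratio 4).
αS·A_cross = εσ·A_surf·T⁴  ⇒  T⁴ = αS/(ε·4σ).
T⁴ = 0.730·299/(0.27·4·5.67×10⁻⁸) = 3.564×10⁹ K⁴.
T = (3.564×10⁹)^(1/4).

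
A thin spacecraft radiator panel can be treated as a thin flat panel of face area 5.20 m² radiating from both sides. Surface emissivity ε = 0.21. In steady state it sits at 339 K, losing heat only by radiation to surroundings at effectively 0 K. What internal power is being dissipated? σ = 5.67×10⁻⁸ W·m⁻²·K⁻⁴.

P ≈ 1640 W

Steady state: P = εσA T⁴.
A = 2·5.20 = 10.40 m²; T⁴ = (339)⁴ = 1.321×10¹⁰ K⁴.
P = 0.21 × 5.67×10⁻⁸ × 10.40 × 1.321×10¹⁰.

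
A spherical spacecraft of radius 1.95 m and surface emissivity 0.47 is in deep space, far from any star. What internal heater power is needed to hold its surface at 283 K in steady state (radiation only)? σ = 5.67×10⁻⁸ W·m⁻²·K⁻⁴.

P ≈ 8170 W

P = εσ·4πr²·T⁴.
4πr² = 47.78 m²; T⁴ = 6.414×10⁹ K⁴.
P = 0.47·5.67×10⁻⁸·47.78·6.414×10⁹.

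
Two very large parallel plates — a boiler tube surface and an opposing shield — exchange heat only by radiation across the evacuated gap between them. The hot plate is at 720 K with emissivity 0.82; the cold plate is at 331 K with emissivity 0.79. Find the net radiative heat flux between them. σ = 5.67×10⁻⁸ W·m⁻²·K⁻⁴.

q ≈ 9800 W/m²

For two infinite grey parallel plates, q = σ(T₁⁴ − T₂⁴)/(1/ε₁ + 1/ε₂ − 1).
T₁⁴ − T₂⁴ = 2.687×10¹¹ − 1.200×10¹⁰ = 2.567×10¹¹ K⁴.
1/ε₁ + 1/ε₂ − 1 = 1.220 + 1.266 − 1 = 1.485.
q = 5.67×10⁻⁸ × 2.567×10¹¹ / 1.485.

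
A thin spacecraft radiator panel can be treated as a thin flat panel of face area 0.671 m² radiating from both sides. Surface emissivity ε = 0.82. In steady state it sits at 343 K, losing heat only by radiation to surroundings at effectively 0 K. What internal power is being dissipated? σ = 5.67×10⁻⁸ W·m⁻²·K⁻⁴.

Steady state: P = εσA T⁴.
A = 2·0.671 = 1.342 m²; T⁴ = (343)⁴ = 1.384×10¹⁰ K⁴.
P = 0.82 × 5.67×10⁻⁸ × 1.342 × 1.384×10¹⁰.

P ≈ 864 W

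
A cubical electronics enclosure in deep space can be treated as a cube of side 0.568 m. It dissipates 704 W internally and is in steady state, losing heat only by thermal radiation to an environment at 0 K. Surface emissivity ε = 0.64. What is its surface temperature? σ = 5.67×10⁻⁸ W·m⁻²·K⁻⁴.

T ≈ 316 K

Steady state: internal power = radiated power, P = εσA T⁴.
Radiating area A = 6L² = 1.936 m².
T⁴ = P/(εσA) = 704/(0.64·5.67×10⁻⁸·1.936) = 1.002×10¹⁰ K⁴.
T = (1.002×10¹⁰)^(1/4).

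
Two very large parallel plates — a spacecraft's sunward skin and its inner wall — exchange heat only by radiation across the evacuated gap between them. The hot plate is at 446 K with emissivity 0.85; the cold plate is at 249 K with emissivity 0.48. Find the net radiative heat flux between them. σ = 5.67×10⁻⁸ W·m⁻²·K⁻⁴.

For two infinite grey parallel plates, q = σ(T₁⁴ − T₂⁴)/(1/ε₁ + 1/ε₂ − 1).
T₁⁴ − T₂⁴ = 3.957×10¹⁰ − 3.844×10⁹ = 3.572×10¹⁰ K⁴.
1/ε₁ + 1/ε₂ − 1 = 1.176 + 2.083 − 1 = 2.260.
q = 5.67×10⁻⁸ × 3.572×10¹⁰ / 2.260.

q ≈ 896 W/m²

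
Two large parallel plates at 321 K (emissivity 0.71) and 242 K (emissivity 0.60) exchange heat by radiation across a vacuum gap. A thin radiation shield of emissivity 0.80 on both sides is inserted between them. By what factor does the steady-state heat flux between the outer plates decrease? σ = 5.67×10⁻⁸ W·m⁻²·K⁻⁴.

Without shield: q₀ = σΔ(T⁴)/(1/ε₁+1/ε₂−1) with denominator 2.075.
With shield the two gaps are in series; the resistances add: (1/ε₁+1/ε_s−1)+(1/ε_s+1/ε₂−1) = 1.658+1.917 = 3.575.
Heat-flux ratio q₀/q = 3.575/2.075.

factor ≈ 1.72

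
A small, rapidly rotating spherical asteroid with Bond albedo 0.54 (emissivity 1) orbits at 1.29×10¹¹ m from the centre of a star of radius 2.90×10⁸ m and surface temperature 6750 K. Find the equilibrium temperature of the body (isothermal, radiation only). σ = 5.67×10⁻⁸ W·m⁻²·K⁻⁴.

The star's surface emits σT_*⁴; at distance d the flux is S = σT_*⁴(R_*/d)².
S = 5.67×10⁻⁸·(6750)⁴·(2.90×10⁸/1.29×10¹¹)² = 594.9 W/m².
For an isothermal sphere T⁴ = (1−a)S/(4σ) = 1.207×10⁹ K⁴.

T ≈ 186 K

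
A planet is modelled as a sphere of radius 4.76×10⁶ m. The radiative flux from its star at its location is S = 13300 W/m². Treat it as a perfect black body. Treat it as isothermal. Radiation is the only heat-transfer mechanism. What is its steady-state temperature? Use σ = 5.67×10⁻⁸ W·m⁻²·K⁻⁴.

At equilibrium, absorbed power = emitted power.
Absorbing cross-section = πr² = 7.118×10¹³ m²; emitting surface = 4πr² = 2.847×10¹⁴ m² (ratio 4).
S·A_cross = εσ·A_surf·T⁴  ⇒  T⁴ = S/(4σ).
T⁴ = 1.00·13300/(4·5.67×10⁻⁸) = 5.864×10¹⁰ K⁴.
T = (5.864×10¹⁰)^(1/4).

T ≈ 492 K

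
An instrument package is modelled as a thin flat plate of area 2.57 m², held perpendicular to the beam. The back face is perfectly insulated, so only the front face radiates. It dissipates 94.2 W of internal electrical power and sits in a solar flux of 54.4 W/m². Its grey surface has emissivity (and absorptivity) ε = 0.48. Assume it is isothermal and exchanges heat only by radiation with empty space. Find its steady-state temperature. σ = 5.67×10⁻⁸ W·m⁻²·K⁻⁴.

T ≈ 219 K

At steady state, absorbed solar power + internal power = radiated power.
Absorbed: α·S·A_cross = 0.48·54.4·2.570 = 67.11 W (cross-section A).
Total input = 67.11 + 94.2 = 161.3 W.
Radiated: εσ·A_surf·T⁴ with A_surf = A = 2.570 m².
T⁴ = 161.3/(0.48·5.67×10⁻⁸·2.570) = 2.306×10⁹ K⁴.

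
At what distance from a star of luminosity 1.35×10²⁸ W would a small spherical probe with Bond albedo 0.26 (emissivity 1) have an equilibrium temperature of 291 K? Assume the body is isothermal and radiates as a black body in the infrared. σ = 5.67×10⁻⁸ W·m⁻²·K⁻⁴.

For an isothermal black-emitting sphere, (1−a)S·πr² = σ·4πr²·T⁴ ⇒ S = 4σT⁴/(1−a).
S = 4·5.67×10⁻⁸·(291)⁴/0.740 = 2198 W/m².
Flux falls as S = L/(4πd²), so d = √(L/(4πS)) = √(1.35×10²⁸/(4π·2198)).

d ≈ 6.99×10¹¹ m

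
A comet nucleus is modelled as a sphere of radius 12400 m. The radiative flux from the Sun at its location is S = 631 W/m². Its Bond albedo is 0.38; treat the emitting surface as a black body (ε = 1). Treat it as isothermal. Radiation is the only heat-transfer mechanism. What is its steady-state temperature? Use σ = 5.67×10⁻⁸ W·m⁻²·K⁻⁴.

At equilibrium, absorbed power = emitted power.
Absorbing cross-section = πr² = 4.831×10⁸ m²; emitting surface = 4πr² = 1.932×10⁹ m² (ratio 4).
(1−a)S·A_cross = εσ·A_surf·T⁴  ⇒  T⁴ = (1−a)S/(4σ).
T⁴ = 0.620·631/(4·5.67×10⁻⁸) = 1.725×10⁹ K⁴.
T = (1.725×10⁹)^(1/4).

T ≈ 204 K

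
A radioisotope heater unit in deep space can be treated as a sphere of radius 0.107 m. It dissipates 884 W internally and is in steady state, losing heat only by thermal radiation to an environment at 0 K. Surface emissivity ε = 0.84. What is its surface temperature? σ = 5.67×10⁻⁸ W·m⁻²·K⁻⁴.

Steady state: internal power = radiated power, P = εσA T⁴.
Radiating area A = 4πr² = 0.1439 m².
T⁴ = P/(εσA) = 884/(0.84·5.67×10⁻⁸·0.1439) = 1.290×10¹¹ K⁴.
T = (1.290×10¹¹)^(1/4).

T ≈ 599 K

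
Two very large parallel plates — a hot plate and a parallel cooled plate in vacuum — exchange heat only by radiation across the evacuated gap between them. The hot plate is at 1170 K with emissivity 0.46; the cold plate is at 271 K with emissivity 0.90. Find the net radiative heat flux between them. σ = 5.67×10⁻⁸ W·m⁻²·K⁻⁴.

q ≈ 46400 W/m²

For two infinite grey parallel plates, q = σ(T₁⁴ − T₂⁴)/(1/ε₁ + 1/ε₂ − 1).
T₁⁴ − T₂⁴ = 1.874×10¹² − 5.394×10⁹ = 1.868×10¹² K⁴.
1/ε₁ + 1/ε₂ − 1 = 2.174 + 1.111 − 1 = 2.285.
q = 5.67×10⁻⁸ × 1.868×10¹² / 2.285.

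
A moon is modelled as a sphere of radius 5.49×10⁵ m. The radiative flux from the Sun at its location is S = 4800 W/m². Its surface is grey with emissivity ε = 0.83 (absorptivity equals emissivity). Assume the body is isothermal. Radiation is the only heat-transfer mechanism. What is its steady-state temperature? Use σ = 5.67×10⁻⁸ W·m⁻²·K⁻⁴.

T ≈ 381 K

At equilibrium, absorbed power = emitted power.
Absorbing cross-section = πr² = 9.469×10¹¹ m²; emitting surface = 4πr² = 3.788×10¹² m² (ratio 4).
εS·A_cross = εσ·A_surf·T⁴  ⇒  T⁴ = S/(4σ)   (ε cancels).
T⁴ = 4800/(4·5.67×10⁻⁸) = 2.116×10¹⁰ K⁴.
T = (2.116×10¹⁰)^(1/4).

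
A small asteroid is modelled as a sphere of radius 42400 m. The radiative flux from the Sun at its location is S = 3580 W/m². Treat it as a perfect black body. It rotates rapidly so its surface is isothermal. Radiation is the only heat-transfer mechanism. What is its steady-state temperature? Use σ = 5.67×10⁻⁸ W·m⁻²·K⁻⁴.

At equilibrium, absorbed power = emitted power.
Absorbing cross-section = πr² = 5.648×10⁹ m²; emitting surface = 4πr² = 2.259×10¹⁰ m² (ratio 4).
S·A_cross = εσ·A_surf·T⁴  ⇒  T⁴ = S/(4σ).
T⁴ = 1.00·3580/(4·5.67×10⁻⁸) = 1.578×10¹⁰ K⁴.
T = (1.578×10¹⁰)^(1/4).

T ≈ 354 K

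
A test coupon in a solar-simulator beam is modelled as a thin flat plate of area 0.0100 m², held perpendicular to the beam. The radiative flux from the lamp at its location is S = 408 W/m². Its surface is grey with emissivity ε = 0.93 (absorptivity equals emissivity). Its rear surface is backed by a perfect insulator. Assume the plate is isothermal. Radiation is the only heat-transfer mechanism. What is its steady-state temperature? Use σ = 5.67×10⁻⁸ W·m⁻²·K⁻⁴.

T ≈ 291 K

At equilibrium, absorbed power = emitted power.
Absorbing cross-section = A = 0.01000 m²; emitting surface = A = 0.01000 m² (ratio 1).
εS·A_cross = εσ·A_surf·T⁴  ⇒  T⁴ = S/(1σ)   (ε cancels).
T⁴ = 408/(1·5.67×10⁻⁸) = 7.196×10⁹ K⁴.
T = (7.196×10⁹)^(1/4).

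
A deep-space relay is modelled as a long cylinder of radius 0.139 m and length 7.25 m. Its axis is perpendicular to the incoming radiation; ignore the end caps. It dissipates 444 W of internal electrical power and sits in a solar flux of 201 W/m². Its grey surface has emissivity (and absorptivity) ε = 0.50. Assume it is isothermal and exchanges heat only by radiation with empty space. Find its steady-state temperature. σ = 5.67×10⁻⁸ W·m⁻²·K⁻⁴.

At steady state, absorbed solar power + internal power = radiated power.
Absorbed: α·S·A_cross = 0.50·201·2.016 = 202.6 W (cross-section 2rL).
Total input = 202.6 + 444 = 646.6 W.
Radiated: εσ·A_surf·T⁴ with A_surf = 2πrL = 6.332 m².
T⁴ = 646.6/(0.50·5.67×10⁻⁸·6.332) = 3.602×10⁹ K⁴.

T ≈ 245 K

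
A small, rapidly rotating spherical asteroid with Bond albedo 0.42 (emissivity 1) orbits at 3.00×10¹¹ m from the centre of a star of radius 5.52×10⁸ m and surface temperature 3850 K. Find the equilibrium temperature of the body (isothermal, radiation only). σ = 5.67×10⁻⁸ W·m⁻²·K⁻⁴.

The star's surface emits σT_*⁴; at distance d the flux is S = σT_*⁴(R_*/d)².
S = 5.67×10⁻⁸·(3850)⁴·(5.52×10⁸/3.00×10¹¹)² = 42.18 W/m².
For an isothermal sphere T⁴ = (1−a)S/(4σ) = 1.079×10⁸ K⁴.

T ≈ 102 K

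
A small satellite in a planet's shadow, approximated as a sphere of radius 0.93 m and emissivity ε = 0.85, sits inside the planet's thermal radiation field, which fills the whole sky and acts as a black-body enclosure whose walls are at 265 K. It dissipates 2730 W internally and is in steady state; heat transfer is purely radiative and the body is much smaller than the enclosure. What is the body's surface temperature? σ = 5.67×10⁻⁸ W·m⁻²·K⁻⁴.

T ≈ 317 K

For a small grey body in a large enclosure, net radiated power = εσA(T⁴ − T_w⁴).
Steady state: P = εσA(T⁴ − T_w⁴) with A = 4πr² = 10.87 m².
T⁴ = P/(εσA) + T_w⁴ = 2730/(0.85·5.67×10⁻⁸·10.87) + (265)⁴
    = 5.212×10⁹ + 4.932×10⁹ = 1.014×10¹⁰ K⁴.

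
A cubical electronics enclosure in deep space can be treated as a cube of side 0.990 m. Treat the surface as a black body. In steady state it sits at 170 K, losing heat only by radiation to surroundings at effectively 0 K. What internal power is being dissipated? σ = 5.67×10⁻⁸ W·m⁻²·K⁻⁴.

Steady state: P = εσA T⁴.
A = 6L² = 5.881 m²; T⁴ = (170)⁴ = 8.352×10⁸ K⁴.
P = 1.0 × 5.67×10⁻⁸ × 5.881 × 8.352×10⁸.

P ≈ 278 W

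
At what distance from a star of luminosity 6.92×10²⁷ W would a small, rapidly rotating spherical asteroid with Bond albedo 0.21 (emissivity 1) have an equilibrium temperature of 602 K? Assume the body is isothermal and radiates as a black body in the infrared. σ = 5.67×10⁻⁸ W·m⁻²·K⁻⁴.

d ≈ 1.21×10¹¹ m

For an isothermal black-emitting sphere, (1−a)S·πr² = σ·4πr²·T⁴ ⇒ S = 4σT⁴/(1−a).
S = 4·5.67×10⁻⁸·(602)⁴/0.790 = 37710 W/m².
Flux falls as S = L/(4πd²), so d = √(L/(4πS)) = √(6.92×10²⁷/(4π·37710)).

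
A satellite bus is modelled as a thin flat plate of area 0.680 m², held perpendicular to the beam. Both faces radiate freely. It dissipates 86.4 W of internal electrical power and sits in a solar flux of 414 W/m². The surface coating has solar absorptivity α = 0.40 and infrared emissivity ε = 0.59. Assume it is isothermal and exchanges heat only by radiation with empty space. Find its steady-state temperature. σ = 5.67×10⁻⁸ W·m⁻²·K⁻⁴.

T ≈ 257 K

At steady state, absorbed solar power + internal power = radiated power.
Absorbed: α·S·A_cross = 0.40·414·0.6800 = 112.6 W (cross-section A).
Total input = 112.6 + 86.4 = 199.0 W.
Radiated: εσ·A_surf·T⁴ with A_surf = 2A = 1.360 m².
T⁴ = 199.0/(0.59·5.67×10⁻⁸·1.360) = 4.374×10⁹ K⁴.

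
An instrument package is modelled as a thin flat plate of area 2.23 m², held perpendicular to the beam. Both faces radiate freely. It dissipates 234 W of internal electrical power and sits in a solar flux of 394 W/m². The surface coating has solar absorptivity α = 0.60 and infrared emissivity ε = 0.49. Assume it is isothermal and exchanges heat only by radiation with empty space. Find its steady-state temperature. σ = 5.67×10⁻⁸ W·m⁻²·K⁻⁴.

T ≈ 280 K

At steady state, absorbed solar power + internal power = radiated power.
Absorbed: α·S·A_cross = 0.60·394·2.230 = 527.2 W (cross-section A).
Total input = 527.2 + 234 = 761.2 W.
Radiated: εσ·A_surf·T⁴ with A_surf = 2A = 4.460 m².
T⁴ = 761.2/(0.49·5.67×10⁻⁸·4.460) = 6.143×10⁹ K⁴.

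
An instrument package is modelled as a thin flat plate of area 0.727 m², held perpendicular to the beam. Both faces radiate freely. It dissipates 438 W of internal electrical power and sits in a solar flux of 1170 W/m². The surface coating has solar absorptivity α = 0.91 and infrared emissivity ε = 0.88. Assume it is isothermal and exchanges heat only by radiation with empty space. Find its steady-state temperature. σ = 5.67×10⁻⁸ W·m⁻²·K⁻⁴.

T ≈ 360 K

At steady state, absorbed solar power + internal power = radiated power.
Absorbed: α·S·A_cross = 0.91·1170·0.7270 = 774.0 W (cross-section A).
Total input = 774.0 + 438 = 1212 W.
Radiated: εσ·A_surf·T⁴ with A_surf = 2A = 1.454 m².
T⁴ = 1212/(0.88·5.67×10⁻⁸·1.454) = 1.671×10¹⁰ K⁴.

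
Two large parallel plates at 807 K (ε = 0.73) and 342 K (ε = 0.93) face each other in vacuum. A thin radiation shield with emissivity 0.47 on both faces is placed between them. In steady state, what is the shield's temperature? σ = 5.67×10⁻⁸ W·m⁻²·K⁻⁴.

T_s ≈ 674 K

In steady state the net flux on the hot side equals that on the cold side.
σ(T₁⁴−T_s⁴)/D₁ = σ(T_s⁴−T₂⁴)/D₂, with D₁ = 1/ε₁+1/ε_s−1 = 2.498, D₂ = 1/ε_s+1/ε₂−1 = 2.203.
Solve for T_s⁴: T_s⁴ = (D₂·T₁⁴ + D₁·T₂⁴)/(D₁+D₂) = 2.060×10¹¹ K⁴.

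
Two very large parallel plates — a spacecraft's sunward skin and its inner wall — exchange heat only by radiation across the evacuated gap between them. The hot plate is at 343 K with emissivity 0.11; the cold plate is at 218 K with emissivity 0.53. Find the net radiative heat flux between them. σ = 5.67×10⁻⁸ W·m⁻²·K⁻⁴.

q ≈ 65.8 W/m²

For two infinite grey parallel plates, q = σ(T₁⁴ − T₂⁴)/(1/ε₁ + 1/ε₂ − 1).
T₁⁴ − T₂⁴ = 1.384×10¹⁰ − 2.259×10⁹ = 1.158×10¹⁰ K⁴.
1/ε₁ + 1/ε₂ − 1 = 9.091 + 1.887 − 1 = 9.978.
q = 5.67×10⁻⁸ × 1.158×10¹⁰ / 9.978.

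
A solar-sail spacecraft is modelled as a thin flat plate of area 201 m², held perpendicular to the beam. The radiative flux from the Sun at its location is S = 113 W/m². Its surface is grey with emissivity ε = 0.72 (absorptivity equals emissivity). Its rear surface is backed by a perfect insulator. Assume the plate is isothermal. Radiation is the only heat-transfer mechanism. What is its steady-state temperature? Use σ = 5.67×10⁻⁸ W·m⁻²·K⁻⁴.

T ≈ 211 K

At equilibrium, absorbed power = emitted power.
Absorbing cross-section = A = 201.0 m²; emitting surface = A = 201.0 m² (ratio 1).
εS·A_cross = εσ·A_surf·T⁴  ⇒  T⁴ = S/(1σ)   (ε cancels).
T⁴ = 113/(1·5.67×10⁻⁸) = 1.993×10⁹ K⁴.
T = (1.993×10⁹)^(1/4).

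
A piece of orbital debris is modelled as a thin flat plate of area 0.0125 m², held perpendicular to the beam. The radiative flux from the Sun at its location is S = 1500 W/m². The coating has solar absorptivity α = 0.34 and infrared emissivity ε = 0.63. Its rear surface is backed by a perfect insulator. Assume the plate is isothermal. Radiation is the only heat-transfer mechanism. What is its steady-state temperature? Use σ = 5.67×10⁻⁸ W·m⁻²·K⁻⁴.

At equilibrium, absorbed power = emitted power.
Absorbing cross-section = A = 0.01250 m²; emitting surface = A = 0.01250 m² (ratio 1).
αS·A_cross = εσ·A_surf·T⁴  ⇒  T⁴ = αS/(ε·1σ).
T⁴ = 0.340·1500/(0.63·1·5.67×10⁻⁸) = 1.428×10¹⁰ K⁴.
T = (1.428×10¹⁰)^(1/4).

T ≈ 346 K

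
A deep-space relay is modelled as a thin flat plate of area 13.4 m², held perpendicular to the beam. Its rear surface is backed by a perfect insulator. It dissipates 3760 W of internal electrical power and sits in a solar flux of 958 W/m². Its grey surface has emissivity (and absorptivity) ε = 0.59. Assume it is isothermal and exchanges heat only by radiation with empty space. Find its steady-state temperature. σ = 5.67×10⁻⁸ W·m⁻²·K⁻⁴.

T ≈ 399 K

At steady state, absorbed solar power + internal power = radiated power.
Absorbed: α·S·A_cross = 0.59·958·13.40 = 7574 W (cross-section A).
Total input = 7574 + 3760 = 11330 W.
Radiated: εσ·A_surf·T⁴ with A_surf = A = 13.40 m².
T⁴ = 11330/(0.59·5.67×10⁻⁸·13.40) = 2.528×10¹⁰ K⁴.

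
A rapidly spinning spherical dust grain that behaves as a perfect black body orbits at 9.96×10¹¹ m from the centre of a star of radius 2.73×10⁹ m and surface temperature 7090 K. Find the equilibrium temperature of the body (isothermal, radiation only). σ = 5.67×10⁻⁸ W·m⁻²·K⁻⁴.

The star's surface emits σT_*⁴; at distance d the flux is S = σT_*⁴(R_*/d)².
S = 5.67×10⁻⁸·(7090)⁴·(2.73×10⁹/9.96×10¹¹)² = 1076 W/m².
For an isothermal sphere T⁴ = (1−a)S/(4σ) = 4.746×10⁹ K⁴.

T ≈ 262 K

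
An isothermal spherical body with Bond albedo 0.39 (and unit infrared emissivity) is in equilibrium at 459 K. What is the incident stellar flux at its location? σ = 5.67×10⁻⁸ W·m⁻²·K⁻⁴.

S ≈ 16500 W/m²

(1−a)S·πr² = σ·4πr²·T⁴ ⇒ S = 4σT⁴/(1−a).
S = 4·5.67×10⁻⁸·4.439×10¹⁰/0.610.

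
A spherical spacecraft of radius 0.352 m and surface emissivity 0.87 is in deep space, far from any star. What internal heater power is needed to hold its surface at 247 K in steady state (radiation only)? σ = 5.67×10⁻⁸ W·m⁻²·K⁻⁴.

P ≈ 286 W

P = εσ·4πr²·T⁴.
4πr² = 1.557 m²; T⁴ = 3.722×10⁹ K⁴.
P = 0.87·5.67×10⁻⁸·1.557·3.722×10⁹.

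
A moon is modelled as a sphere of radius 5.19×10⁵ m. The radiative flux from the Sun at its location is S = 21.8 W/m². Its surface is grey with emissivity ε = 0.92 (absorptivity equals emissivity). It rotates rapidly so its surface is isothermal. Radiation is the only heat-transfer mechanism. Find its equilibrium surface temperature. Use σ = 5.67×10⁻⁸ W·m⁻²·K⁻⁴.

At equilibrium, absorbed power = emitted power.
Absorbing cross-section = πr² = 8.462×10¹¹ m²; emitting surface = 4πr² = 3.385×10¹² m² (ratio 4).
εS·A_cross = εσ·A_surf·T⁴  ⇒  T⁴ = S/(4σ)   (ε cancels).
T⁴ = 21.8/(4·5.67×10⁻⁸) = 9.612×10⁷ K⁴.
T = (9.612×10⁷)^(1/4).

T ≈ 99.0 K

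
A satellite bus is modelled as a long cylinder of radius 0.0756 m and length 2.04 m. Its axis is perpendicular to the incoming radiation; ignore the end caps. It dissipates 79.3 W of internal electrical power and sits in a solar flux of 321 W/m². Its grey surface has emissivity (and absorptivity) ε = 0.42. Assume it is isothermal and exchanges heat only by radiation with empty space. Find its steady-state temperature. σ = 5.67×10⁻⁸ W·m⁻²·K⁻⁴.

T ≈ 269 K

At steady state, absorbed solar power + internal power = radiated power.
Absorbed: α·S·A_cross = 0.42·321·0.3084 = 41.58 W (cross-section 2rL).
Total input = 41.58 + 79.3 = 120.9 W.
Radiated: εσ·A_surf·T⁴ with A_surf = 2πrL = 0.9690 m².
T⁴ = 120.9/(0.42·5.67×10⁻⁸·0.9690) = 5.239×10⁹ K⁴.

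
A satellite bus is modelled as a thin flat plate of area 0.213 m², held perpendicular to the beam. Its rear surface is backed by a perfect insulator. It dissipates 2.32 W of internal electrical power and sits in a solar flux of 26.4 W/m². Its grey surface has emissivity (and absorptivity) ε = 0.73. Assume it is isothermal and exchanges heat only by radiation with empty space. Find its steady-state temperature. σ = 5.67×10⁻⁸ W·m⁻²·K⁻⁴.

T ≈ 164 K

At steady state, absorbed solar power + internal power = radiated power.
Absorbed: α·S·A_cross = 0.73·26.4·0.2130 = 4.105 W (cross-section A).
Total input = 4.105 + 2.32 = 6.425 W.
Radiated: εσ·A_surf·T⁴ with A_surf = A = 0.2130 m².
T⁴ = 6.425/(0.73·5.67×10⁻⁸·0.2130) = 7.288×10⁸ K⁴.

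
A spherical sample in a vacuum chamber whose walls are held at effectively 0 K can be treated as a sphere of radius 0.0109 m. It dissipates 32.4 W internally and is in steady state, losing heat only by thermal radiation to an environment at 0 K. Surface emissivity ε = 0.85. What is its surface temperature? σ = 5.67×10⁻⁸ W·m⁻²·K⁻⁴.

Steady state: internal power = radiated power, P = εσA T⁴.
Radiating area A = 4πr² = 0.001493 m².
T⁴ = P/(εσA) = 32.4/(0.85·5.67×10⁻⁸·0.001493) = 4.503×10¹¹ K⁴.
T = (4.503×10¹¹)^(1/4).

T ≈ 819 K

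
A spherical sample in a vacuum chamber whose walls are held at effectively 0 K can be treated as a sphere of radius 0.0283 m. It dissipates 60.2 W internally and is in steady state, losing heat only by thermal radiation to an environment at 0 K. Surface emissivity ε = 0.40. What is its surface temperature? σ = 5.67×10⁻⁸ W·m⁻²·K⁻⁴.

Steady state: internal power = radiated power, P = εσA T⁴.
Radiating area A = 4πr² = 0.01006 m².
T⁴ = P/(εσA) = 60.2/(0.40·5.67×10⁻⁸·0.01006) = 2.637×10¹¹ K⁴.
T = (2.637×10¹¹)^(1/4).

T ≈ 717 K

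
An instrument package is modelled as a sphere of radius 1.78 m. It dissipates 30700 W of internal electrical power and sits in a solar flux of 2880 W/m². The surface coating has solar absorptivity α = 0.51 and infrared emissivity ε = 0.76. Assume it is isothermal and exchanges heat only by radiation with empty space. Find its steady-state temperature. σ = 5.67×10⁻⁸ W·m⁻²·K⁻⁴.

At steady state, absorbed solar power + internal power = radiated power.
Absorbed: α·S·A_cross = 0.51·2880·9.954 = 14620 W (cross-section πr²).
Total input = 14620 + 30700 = 45320 W.
Radiated: εσ·A_surf·T⁴ with A_surf = 4πr² = 39.82 m².
T⁴ = 45320/(0.76·5.67×10⁻⁸·39.82) = 2.641×10¹⁰ K⁴.

T ≈ 403 K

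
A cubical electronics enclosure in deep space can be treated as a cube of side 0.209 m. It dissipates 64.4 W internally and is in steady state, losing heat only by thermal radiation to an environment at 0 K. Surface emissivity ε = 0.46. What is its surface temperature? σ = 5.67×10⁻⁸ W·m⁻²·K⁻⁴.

T ≈ 312 K

Steady state: internal power = radiated power, P = εσA T⁴.
Radiating area A = 6L² = 0.2621 m².
T⁴ = P/(εσA) = 64.4/(0.46·5.67×10⁻⁸·0.2621) = 9.421×10⁹ K⁴.
T = (9.421×10⁹)^(1/4).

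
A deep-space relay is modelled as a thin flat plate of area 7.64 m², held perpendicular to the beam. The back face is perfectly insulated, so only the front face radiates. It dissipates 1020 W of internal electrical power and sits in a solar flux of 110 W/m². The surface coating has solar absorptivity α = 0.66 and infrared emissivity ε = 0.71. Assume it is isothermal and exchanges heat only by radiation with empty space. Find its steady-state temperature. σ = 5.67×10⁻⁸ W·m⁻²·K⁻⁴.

At steady state, absorbed solar power + internal power = radiated power.
Absorbed: α·S·A_cross = 0.66·110·7.640 = 554.7 W (cross-section A).
Total input = 554.7 + 1020 = 1575 W.
Radiated: εσ·A_surf·T⁴ with A_surf = A = 7.640 m².
T⁴ = 1575/(0.71·5.67×10⁻⁸·7.640) = 5.120×10⁹ K⁴.

T ≈ 267 K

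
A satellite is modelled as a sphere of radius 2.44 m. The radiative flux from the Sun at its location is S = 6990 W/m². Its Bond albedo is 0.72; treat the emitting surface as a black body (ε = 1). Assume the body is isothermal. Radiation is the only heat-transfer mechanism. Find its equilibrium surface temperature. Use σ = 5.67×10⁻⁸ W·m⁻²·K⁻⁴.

T ≈ 305 K

At equilibrium, absorbed power = emitted power.
Absorbing cross-section = πr² = 18.70 m²; emitting surface = 4πr² = 74.82 m² (ratio 4).
(1−a)S·A_cross = εσ·A_surf·T⁴  ⇒  T⁴ = (1−a)S/(4σ).
T⁴ = 0.280·6990/(4·5.67×10⁻⁸) = 8.630×10⁹ K⁴.
T = (8.630×10⁹)^(1/4).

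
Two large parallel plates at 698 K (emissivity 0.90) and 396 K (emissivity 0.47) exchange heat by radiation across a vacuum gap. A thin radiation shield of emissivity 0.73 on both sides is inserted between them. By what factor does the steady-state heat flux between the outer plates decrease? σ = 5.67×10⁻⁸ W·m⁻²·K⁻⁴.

factor ≈ 1.78

Without shield: q₀ = σΔ(T⁴)/(1/ε₁+1/ε₂−1) with denominator 2.239.
With shield the two gaps are in series; the resistances add: (1/ε₁+1/ε_s−1)+(1/ε_s+1/ε₂−1) = 1.481+2.498 = 3.978.
Heat-flux ratio q₀/q = 3.978/2.239.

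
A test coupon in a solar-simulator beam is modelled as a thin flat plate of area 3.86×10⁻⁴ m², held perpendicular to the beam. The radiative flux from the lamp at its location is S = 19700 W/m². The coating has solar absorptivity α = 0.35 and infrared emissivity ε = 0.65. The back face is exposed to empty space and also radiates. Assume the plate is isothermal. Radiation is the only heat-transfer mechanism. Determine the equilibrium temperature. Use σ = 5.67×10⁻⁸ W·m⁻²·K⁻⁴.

T ≈ 553 K

At equilibrium, absorbed power = emitted power.
Absorbing cross-section = A = 3.860×10⁻⁴ m²; emitting surface = 2A = 7.720×10⁻⁴ m² (ratio 2).
αS·A_cross = εσ·A_surf·T⁴  ⇒  T⁴ = αS/(ε·2σ).
T⁴ = 0.350·19700/(0.65·2·5.67×10⁻⁸) = 9.354×10¹⁰ K⁴.
T = (9.354×10¹⁰)^(1/4).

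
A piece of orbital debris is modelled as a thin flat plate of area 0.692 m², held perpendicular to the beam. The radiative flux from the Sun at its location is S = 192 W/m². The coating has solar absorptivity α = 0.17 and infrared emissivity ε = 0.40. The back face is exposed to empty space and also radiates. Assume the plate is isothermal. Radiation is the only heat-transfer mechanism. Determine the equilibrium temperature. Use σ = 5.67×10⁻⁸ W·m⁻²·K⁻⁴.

At equilibrium, absorbed power = emitted power.
Absorbing cross-section = A = 0.6920 m²; emitting surface = 2A = 1.384 m² (ratio 2).
αS·A_cross = εσ·A_surf·T⁴  ⇒  T⁴ = αS/(ε·2σ).
T⁴ = 0.170·192/(0.40·2·5.67×10⁻⁸) = 7.196×10⁸ K⁴.
T = (7.196×10⁸)^(1/4).

T ≈ 164 K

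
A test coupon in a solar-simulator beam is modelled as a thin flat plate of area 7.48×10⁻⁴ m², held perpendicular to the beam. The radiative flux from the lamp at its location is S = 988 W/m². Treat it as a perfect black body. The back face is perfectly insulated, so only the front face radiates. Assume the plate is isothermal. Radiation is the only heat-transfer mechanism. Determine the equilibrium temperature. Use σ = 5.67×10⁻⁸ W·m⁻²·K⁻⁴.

At equilibrium, absorbed power = emitted power.
Absorbing cross-section = A = 7.480×10⁻⁴ m²; emitting surface = A = 7.480×10⁻⁴ m² (ratio 1).
S·A_cross = εσ·A_surf·T⁴  ⇒  T⁴ = S/(1σ).
T⁴ = 1.00·988/(1·5.67×10⁻⁸) = 1.743×10¹⁰ K⁴.
T = (1.743×10¹⁰)^(1/4).

T ≈ 363 K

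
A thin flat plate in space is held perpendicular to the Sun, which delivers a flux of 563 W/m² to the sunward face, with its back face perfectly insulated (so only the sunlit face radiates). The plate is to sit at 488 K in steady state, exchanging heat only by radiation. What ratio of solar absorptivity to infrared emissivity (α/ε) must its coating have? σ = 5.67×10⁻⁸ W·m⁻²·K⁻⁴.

α/ε ≈ 5.71

Balance: αS·A = εσ·1A·T⁴ ⇒ α/ε = σT⁴/S.
α/ε = 5.67×10⁻⁸·(488)⁴/563 = 5.67×10⁻⁸·5.671×10¹⁰/563.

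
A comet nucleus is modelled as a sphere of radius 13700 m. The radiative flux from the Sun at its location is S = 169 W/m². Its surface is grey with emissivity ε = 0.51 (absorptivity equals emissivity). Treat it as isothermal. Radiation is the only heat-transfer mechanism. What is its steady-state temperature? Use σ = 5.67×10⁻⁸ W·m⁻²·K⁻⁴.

T ≈ 165 K

At equilibrium, absorbed power = emitted power.
Absorbing cross-section = πr² = 5.896×10⁸ m²; emitting surface = 4πr² = 2.359×10⁹ m² (ratio 4).
εS·A_cross = εσ·A_surf·T⁴  ⇒  T⁴ = S/(4σ)   (ε cancels).
T⁴ = 169/(4·5.67×10⁻⁸) = 7.451×10⁸ K⁴.
T = (7.451×10⁸)^(1/4).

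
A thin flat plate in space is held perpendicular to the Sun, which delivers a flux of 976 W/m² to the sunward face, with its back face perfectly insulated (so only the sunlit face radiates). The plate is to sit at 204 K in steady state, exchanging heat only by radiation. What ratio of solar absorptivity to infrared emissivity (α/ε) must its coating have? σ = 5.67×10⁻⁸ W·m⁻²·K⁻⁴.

α/ε ≈ 0.101

Balance: αS·A = εσ·1A·T⁴ ⇒ α/ε = σT⁴/S.
α/ε = 5.67×10⁻⁸·(204)⁴/976 = 5.67×10⁻⁸·1.732×10⁹/976.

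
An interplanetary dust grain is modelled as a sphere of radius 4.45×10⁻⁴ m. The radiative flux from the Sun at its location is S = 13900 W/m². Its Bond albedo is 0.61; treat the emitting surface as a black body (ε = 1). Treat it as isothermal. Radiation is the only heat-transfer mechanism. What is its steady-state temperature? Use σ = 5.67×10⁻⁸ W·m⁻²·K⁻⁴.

At equilibrium, absorbed power = emitted power.
Absorbing cross-section = πr² = 6.221×10⁻⁷ m²; emitting surface = 4πr² = 2.488×10⁻⁶ m² (ratio 4).
(1−a)S·A_cross = εσ·A_surf·T⁴  ⇒  T⁴ = (1−a)S/(4σ).
T⁴ = 0.390·13900/(4·5.67×10⁻⁸) = 2.390×10¹⁰ K⁴.
T = (2.390×10¹⁰)^(1/4).

T ≈ 393 K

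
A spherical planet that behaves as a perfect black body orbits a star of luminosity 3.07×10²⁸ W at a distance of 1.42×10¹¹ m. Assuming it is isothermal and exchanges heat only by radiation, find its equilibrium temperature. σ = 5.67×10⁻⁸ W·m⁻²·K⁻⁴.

First find the stellar flux at distance d: S = L/(4πd²) = 3.07×10²⁸/(4π·(1.42×10¹¹)²) = 1.212×10⁵ W/m².
For an isothermal sphere, absorbed (1−a)S·πr² = emitted σ·4πr²·T⁴, so T⁴ = (1−a)S/(4σ).
T⁴ = 1.00·1.212×10⁵/(4·5.67×10⁻⁸) = 5.342×10¹¹ K⁴.

T ≈ 855 K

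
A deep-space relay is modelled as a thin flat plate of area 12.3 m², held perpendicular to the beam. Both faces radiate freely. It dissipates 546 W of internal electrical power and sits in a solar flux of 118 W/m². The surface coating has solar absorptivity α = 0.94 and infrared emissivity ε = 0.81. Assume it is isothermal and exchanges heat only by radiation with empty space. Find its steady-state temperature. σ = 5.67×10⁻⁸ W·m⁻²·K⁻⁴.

T ≈ 203 K

At steady state, absorbed solar power + internal power = radiated power.
Absorbed: α·S·A_cross = 0.94·118·12.30 = 1364 W (cross-section A).
Total input = 1364 + 546 = 1910 W.
Radiated: εσ·A_surf·T⁴ with A_surf = 2A = 24.60 m².
T⁴ = 1910/(0.81·5.67×10⁻⁸·24.60) = 1.691×10⁹ K⁴.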